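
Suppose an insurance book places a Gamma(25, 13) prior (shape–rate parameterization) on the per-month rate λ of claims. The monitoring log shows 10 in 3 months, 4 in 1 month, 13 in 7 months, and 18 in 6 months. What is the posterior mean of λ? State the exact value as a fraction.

Total count: 10 + 4 + 13 + 18 = 45.
Total exposure: 3 + 1 + 7 + 6 = 17 months.
By Gamma–Poisson conjugacy, the posterior is Gamma(α + Σx, β + Σt) = Gamma(25 + 45, 13 + 17) = Gamma(70, 30).
Posterior mean = α'/β' = 70/30 = 7/3.

7/3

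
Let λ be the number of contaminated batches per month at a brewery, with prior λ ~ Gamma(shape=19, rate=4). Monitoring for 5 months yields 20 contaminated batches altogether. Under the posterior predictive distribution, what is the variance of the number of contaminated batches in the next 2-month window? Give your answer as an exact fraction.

Total count 20 over total exposure 5 months.
Posterior: α' = 19 + 20 = 39, β' = 4 + 5 = 9.
The posterior predictive for a window of length T is Negative Binomial with variance T·α'·(β'+T)/β'² = 2·39·11/81 = 286/27.

286/27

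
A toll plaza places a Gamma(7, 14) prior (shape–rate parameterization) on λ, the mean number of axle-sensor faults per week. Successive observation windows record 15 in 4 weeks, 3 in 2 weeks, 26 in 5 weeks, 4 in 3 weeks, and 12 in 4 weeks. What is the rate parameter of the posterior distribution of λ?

32

Total count: 15 + 3 + 26 + 4 + 12 = 60.
Total exposure: 4 + 2 + 5 + 3 + 4 = 18 weeks.
Conjugate update: add total count to the shape and total exposure to the rate, giving Gamma(67, 32).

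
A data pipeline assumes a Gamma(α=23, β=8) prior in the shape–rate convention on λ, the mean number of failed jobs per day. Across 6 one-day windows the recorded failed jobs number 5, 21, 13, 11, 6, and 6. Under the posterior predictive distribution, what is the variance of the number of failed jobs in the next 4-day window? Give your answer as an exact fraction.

Total count: 5 + 21 + 13 + 11 + 6 + 6 = 62.
Total exposure: 6 days.
By Gamma–Poisson conjugacy, the posterior is Gamma(α + Σx, β + Σt) = Gamma(23 + 62, 8 + 6) = Gamma(85, 14).
The posterior predictive for a window of length T is Negative Binomial with variance T·α'·(β'+T)/β'² = 4·85·18/196 = 1530/49.

1530/49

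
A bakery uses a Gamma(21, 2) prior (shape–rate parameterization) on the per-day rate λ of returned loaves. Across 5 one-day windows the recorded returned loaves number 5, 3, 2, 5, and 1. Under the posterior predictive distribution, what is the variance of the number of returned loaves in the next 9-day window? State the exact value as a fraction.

Total count: 5 + 3 + 2 + 5 + 1 = 16.
Total exposure: 5 days.
The Gamma prior is conjugate for the Poisson rate, so λ | data ~ Gamma(21+16, 2+5) = Gamma(37, 7).
The posterior predictive for a window of length T is Negative Binomial with variance T·α'·(β'+T)/β'² = 9·37·16/49 = 5328/49.

5328/49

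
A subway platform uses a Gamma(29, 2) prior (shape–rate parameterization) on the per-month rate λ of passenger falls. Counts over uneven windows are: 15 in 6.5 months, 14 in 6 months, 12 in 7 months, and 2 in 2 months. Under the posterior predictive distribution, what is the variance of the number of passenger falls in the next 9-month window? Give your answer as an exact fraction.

Total count: 15 + 14 + 12 + 2 = 43.
Total exposure: 6.5 + 6 + 7 + 2 = 21.5 months.
By Gamma–Poisson conjugacy, the posterior is Gamma(α + Σx, β + Σt) = Gamma(29 + 43, 2 + 21.5) = Gamma(72, 47/2).
The posterior predictive for a window of length T is Negative Binomial with variance T·α'·(β'+T)/β'² = 9·72·(65/2)/(2209/4) = 84240/2209.

84240/2209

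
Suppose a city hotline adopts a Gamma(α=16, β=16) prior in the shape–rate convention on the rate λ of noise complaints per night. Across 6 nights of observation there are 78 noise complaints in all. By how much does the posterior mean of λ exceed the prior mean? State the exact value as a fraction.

36/11

Total count 78 over total exposure 6 nights.
By Gamma–Poisson conjugacy, the posterior is Gamma(α + Σx, β + Σt) = Gamma(16 + 78, 16 + 6) = Gamma(94, 22).
Posterior mean = 94/22 = 47/11; prior mean = 16/16 = 1. Difference = 47/11 − 1 = 36/11.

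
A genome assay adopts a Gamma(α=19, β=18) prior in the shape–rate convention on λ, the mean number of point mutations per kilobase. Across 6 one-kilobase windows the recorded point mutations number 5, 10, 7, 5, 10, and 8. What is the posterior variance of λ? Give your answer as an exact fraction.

Total count: 5 + 10 + 7 + 5 + 10 + 8 = 45.
Total exposure: 6 kilobases.
Gamma(α, β) with Poisson data over total exposure Σt gives posterior Gamma(α+Σx, β+Σt) = Gamma(64, 24).
Posterior variance = α'/β'² = 64/576 = 1/9.

1/9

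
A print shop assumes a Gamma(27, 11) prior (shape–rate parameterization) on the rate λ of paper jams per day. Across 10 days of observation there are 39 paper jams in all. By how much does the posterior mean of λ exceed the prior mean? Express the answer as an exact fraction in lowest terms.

53/77

Total count 39 over total exposure 10 days.
Gamma(α, β) with Poisson data over total exposure Σt gives posterior Gamma(α+Σx, β+Σt) = Gamma(66, 21).
Posterior mean = 66/21 = 22/7; prior mean = 27/11 = 27/11. Difference = 22/7 − 27/11 = 53/77.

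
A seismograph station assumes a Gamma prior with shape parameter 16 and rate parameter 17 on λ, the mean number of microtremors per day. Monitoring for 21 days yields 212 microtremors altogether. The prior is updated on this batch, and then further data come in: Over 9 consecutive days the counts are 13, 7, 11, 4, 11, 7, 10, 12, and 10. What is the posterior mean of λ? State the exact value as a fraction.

Total count 212 over total exposure 21 days.
After the first batch: Gamma(16 + 212, 17 + 21) = Gamma(228, 38).
Total count: 13 + 7 + 11 + 4 + 11 + 7 + 10 + 12 + 10 = 85.
Total exposure: 9 days.
After the second batch: Gamma(228 + 85, 38 + 9) = Gamma(313, 47).
Posterior mean = α'/β' = 313/47.

313/47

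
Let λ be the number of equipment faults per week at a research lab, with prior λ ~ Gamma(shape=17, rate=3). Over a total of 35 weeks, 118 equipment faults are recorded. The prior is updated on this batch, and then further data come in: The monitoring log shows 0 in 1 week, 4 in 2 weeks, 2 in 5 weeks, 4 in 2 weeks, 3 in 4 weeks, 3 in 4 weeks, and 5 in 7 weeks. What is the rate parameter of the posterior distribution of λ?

63

Total count 118 over total exposure 35 weeks.
After the first batch: Gamma(17 + 118, 3 + 35) = Gamma(135, 38).
Total count: 0 + 4 + 2 + 4 + 3 + 3 + 5 = 21.
Total exposure: 1 + 2 + 5 + 2 + 4 + 4 + 7 = 25 weeks.
After the second batch: Gamma(135 + 21, 38 + 25) = Gamma(156, 63).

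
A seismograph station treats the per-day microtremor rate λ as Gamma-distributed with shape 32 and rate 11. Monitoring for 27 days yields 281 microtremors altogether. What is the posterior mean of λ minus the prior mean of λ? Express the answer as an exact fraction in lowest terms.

2227/418

Total count 281 over total exposure 27 days.
Conjugate update: add total count to the shape and total exposure to the rate, giving Gamma(313, 38).
Posterior mean = 313/38 = 313/38; prior mean = 32/11 = 32/11. Difference = 313/38 − 32/11 = 2227/418.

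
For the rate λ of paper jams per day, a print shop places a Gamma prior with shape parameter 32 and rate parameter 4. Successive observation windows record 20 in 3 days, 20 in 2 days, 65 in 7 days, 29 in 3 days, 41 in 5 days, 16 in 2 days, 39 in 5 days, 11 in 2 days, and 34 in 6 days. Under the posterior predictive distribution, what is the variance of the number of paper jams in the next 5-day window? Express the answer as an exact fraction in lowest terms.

Total count: 20 + 20 + 65 + 29 + 41 + 16 + 39 + 11 + 34 = 275.
Total exposure: 3 + 2 + 7 + 3 + 5 + 2 + 5 + 2 + 6 = 35 days.
Posterior: α' = 32 + 275 = 307, β' = 4 + 35 = 39.
The posterior predictive for a window of length T is Negative Binomial with variance T·α'·(β'+T)/β'² = 5·307·44/1521 = 67540/1521.

67540/1521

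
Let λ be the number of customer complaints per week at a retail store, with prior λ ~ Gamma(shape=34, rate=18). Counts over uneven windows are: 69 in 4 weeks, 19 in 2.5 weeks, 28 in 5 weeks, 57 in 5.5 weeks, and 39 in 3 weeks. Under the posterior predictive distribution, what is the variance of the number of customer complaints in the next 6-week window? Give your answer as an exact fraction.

16236/361

Total count: 69 + 19 + 28 + 57 + 39 = 212.
Total exposure: 4 + 2.5 + 5 + 5.5 + 3 = 20 weeks.
Gamma(α, β) with Poisson data over total exposure Σt gives posterior Gamma(α+Σx, β+Σt) = Gamma(246, 38).
The posterior predictive for a window of length T is Negative Binomial with variance T·α'·(β'+T)/β'² = 6·246·44/1444 = 16236/361.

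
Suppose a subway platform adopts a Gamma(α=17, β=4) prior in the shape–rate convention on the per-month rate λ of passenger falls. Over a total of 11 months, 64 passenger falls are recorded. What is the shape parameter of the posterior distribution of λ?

Total count 64 over total exposure 11 months.
Conjugate update: add total count to the shape and total exposure to the rate, giving Gamma(81, 15).

81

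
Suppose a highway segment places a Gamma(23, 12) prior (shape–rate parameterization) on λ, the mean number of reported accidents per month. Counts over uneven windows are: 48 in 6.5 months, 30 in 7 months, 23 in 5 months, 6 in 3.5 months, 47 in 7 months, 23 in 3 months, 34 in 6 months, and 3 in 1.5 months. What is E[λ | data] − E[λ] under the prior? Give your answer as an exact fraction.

3319/1236

Total count: 48 + 30 + 23 + 6 + 47 + 23 + 34 + 3 = 214.
Total exposure: 6.5 + 7 + 5 + 3.5 + 7 + 3 + 6 + 1.5 = 39.5 months.
By Gamma–Poisson conjugacy, the posterior is Gamma(α + Σx, β + Σt) = Gamma(23 + 214, 12 + 39.5) = Gamma(237, 103/2).
Posterior mean = 237/(103/2) = 474/103; prior mean = 23/12 = 23/12. Difference = 474/103 − 23/12 = 3319/1236.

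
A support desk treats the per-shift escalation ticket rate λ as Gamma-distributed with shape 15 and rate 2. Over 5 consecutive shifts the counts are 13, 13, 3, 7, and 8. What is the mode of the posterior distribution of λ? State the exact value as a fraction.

Total count: 13 + 13 + 3 + 7 + 8 = 44.
Total exposure: 5 shifts.
By Gamma–Poisson conjugacy, the posterior is Gamma(α + Σx, β + Σt) = Gamma(15 + 44, 2 + 5) = Gamma(59, 7).
Posterior mode = (α'−1)/β' = 58/7.

58/7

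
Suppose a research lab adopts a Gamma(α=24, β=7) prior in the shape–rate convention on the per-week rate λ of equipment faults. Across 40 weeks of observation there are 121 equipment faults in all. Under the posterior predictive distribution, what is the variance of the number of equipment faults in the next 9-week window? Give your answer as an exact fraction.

Total count 121 over total exposure 40 weeks.
Conjugate update: add total count to the shape and total exposure to the rate, giving Gamma(145, 47).
The posterior predictive for a window of length T is Negative Binomial with variance T·α'·(β'+T)/β'² = 9·145·56/2209 = 73080/2209.

73080/2209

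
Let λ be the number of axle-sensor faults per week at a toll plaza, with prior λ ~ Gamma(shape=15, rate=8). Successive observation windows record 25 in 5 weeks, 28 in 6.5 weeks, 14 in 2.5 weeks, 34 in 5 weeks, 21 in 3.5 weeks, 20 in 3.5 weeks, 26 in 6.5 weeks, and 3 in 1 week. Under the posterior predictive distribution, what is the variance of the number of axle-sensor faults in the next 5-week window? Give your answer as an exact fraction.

Total count: 25 + 28 + 14 + 34 + 21 + 20 + 26 + 3 = 171.
Total exposure: 5 + 6.5 + 2.5 + 5 + 3.5 + 3.5 + 6.5 + 1 = 33.5 weeks.
The Gamma prior is conjugate for the Poisson rate, so λ | data ~ Gamma(15+171, 8+33.5) = Gamma(186, 83/2).
The posterior predictive for a window of length T is Negative Binomial with variance T·α'·(β'+T)/β'² = 5·186·(93/2)/(6889/4) = 172980/6889.

172980/6889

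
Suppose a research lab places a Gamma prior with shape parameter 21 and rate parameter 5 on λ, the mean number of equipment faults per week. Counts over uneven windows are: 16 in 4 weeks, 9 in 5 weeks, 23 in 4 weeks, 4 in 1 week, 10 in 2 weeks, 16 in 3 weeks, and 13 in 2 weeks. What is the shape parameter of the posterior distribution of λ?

Total count: 16 + 9 + 23 + 4 + 10 + 16 + 13 = 91.
Total exposure: 4 + 5 + 4 + 1 + 2 + 3 + 2 = 21 weeks.
The Gamma prior is conjugate for the Poisson rate, so λ | data ~ Gamma(21+91, 5+21) = Gamma(112, 26).

112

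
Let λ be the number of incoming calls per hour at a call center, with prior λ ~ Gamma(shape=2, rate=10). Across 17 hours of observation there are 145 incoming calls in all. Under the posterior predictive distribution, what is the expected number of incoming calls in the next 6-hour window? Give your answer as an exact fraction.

98/3

Total count 145 over total exposure 17 hours.
Posterior: α' = 2 + 145 = 147, β' = 10 + 17 = 27.
Predictive mean over a 6-hour window = T·E[λ|data] = 6·147/27 = 98/3.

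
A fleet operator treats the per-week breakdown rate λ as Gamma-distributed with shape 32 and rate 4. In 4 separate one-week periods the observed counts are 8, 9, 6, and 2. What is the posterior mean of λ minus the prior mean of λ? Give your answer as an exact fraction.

-7/8

Total count: 8 + 9 + 6 + 2 = 25.
Total exposure: 4 weeks.
Conjugate update: add total count to the shape and total exposure to the rate, giving Gamma(57, 8).
Posterior mean = 57/8 = 57/8; prior mean = 32/4 = 8. Difference = 57/8 − 8 = -7/8.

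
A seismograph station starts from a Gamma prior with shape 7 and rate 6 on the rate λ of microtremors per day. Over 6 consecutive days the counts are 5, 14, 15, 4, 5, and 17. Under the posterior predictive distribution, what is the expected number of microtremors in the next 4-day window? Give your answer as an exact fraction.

Total count: 5 + 14 + 15 + 4 + 5 + 17 = 60.
Total exposure: 6 days.
The Gamma prior is conjugate for the Poisson rate, so λ | data ~ Gamma(7+60, 6+6) = Gamma(67, 12).
Predictive mean over a 4-day window = T·E[λ|data] = 4·67/12 = 67/3.

67/3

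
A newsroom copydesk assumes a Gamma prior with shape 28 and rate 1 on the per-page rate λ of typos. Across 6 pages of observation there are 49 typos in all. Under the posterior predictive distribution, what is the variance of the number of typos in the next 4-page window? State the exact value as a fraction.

Total count 49 over total exposure 6 pages.
Gamma(α, β) with Poisson data over total exposure Σt gives posterior Gamma(α+Σx, β+Σt) = Gamma(77, 7).
The posterior predictive for a window of length T is Negative Binomial with variance T·α'·(β'+T)/β'² = 4·77·11/49 = 484/7.

484/7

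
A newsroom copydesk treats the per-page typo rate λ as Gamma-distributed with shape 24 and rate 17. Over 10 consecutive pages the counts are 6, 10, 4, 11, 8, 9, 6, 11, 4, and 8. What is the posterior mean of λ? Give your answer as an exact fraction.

Total count: 6 + 10 + 4 + 11 + 8 + 9 + 6 + 11 + 4 + 8 = 77.
Total exposure: 10 pages.
Conjugate update: add total count to the shape and total exposure to the rate, giving Gamma(101, 27).
Posterior mean = α'/β' = 101/27.

101/27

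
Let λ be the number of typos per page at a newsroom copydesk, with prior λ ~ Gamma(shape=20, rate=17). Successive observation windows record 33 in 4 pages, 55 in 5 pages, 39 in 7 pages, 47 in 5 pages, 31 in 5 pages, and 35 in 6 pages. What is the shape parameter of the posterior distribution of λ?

Total count: 33 + 55 + 39 + 47 + 31 + 35 = 240.
Total exposure: 4 + 5 + 7 + 5 + 5 + 6 = 32 pages.
Conjugate update: add total count to the shape and total exposure to the rate, giving Gamma(260, 49).

260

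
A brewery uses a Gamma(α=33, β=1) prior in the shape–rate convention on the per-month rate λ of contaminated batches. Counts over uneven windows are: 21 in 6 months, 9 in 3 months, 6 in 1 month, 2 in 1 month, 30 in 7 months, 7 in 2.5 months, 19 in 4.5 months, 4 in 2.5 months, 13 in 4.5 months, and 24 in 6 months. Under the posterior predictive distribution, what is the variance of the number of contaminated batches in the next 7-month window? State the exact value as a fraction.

18032/507

Total count: 21 + 9 + 6 + 2 + 30 + 7 + 19 + 4 + 13 + 24 = 135.
Total exposure: 6 + 3 + 1 + 1 + 7 + 2.5 + 4.5 + 2.5 + 4.5 + 6 = 38 months.
Conjugate update: add total count to the shape and total exposure to the rate, giving Gamma(168, 39).
The posterior predictive for a window of length T is Negative Binomial with variance T·α'·(β'+T)/β'² = 7·168·46/1521 = 18032/507.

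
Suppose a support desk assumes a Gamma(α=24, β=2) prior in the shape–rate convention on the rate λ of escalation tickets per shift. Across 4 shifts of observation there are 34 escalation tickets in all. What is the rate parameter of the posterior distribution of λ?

Total count 34 over total exposure 4 shifts.
Posterior: α' = 24 + 34 = 58, β' = 2 + 4 = 6.

6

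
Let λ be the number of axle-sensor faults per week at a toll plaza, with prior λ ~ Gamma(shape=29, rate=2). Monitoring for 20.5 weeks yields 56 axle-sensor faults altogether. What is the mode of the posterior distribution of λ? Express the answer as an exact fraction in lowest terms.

56/15

Total count 56 over total exposure 20.5 weeks.
By Gamma–Poisson conjugacy, the posterior is Gamma(α + Σx, β + Σt) = Gamma(29 + 56, 2 + 20.5) = Gamma(85, 45/2).
Posterior mode = (α'−1)/β' = 84/(45/2) = 56/15.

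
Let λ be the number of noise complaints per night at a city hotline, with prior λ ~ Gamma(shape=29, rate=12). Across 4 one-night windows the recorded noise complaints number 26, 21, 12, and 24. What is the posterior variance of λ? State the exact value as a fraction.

Total count: 26 + 21 + 12 + 24 = 83.
Total exposure: 4 nights.
By Gamma–Poisson conjugacy, the posterior is Gamma(α + Σx, β + Σt) = Gamma(29 + 83, 12 + 4) = Gamma(112, 16).
Posterior variance = α'/β'² = 112/256 = 7/16.

7/16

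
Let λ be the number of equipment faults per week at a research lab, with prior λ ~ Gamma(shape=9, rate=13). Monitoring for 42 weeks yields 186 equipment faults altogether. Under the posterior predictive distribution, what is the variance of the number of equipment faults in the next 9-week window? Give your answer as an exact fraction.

Total count 186 over total exposure 42 weeks.
Posterior: α' = 9 + 186 = 195, β' = 13 + 42 = 55.
The posterior predictive for a window of length T is Negative Binomial with variance T·α'·(β'+T)/β'² = 9·195·64/3025 = 22464/605.

22464/605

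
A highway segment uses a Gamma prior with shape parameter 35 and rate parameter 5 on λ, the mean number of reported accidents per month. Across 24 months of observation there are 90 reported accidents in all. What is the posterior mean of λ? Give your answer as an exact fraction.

125/29

Total count 90 over total exposure 24 months.
By Gamma–Poisson conjugacy, the posterior is Gamma(α + Σx, β + Σt) = Gamma(35 + 90, 5 + 24) = Gamma(125, 29).
Posterior mean = α'/β' = 125/29.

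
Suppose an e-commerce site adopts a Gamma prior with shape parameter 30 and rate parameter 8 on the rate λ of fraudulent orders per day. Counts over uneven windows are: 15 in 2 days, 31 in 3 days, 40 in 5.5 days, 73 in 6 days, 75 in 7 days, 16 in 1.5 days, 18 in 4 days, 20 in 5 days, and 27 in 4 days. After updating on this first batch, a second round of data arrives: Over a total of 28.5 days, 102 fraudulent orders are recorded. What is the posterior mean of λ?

6

Total count: 15 + 31 + 40 + 73 + 75 + 16 + 18 + 20 + 27 = 315.
Total exposure: 2 + 3 + 5.5 + 6 + 7 + 1.5 + 4 + 5 + 4 = 38 days.
After the first batch: Gamma(30 + 315, 8 + 38) = Gamma(345, 46).
Total count 102 over total exposure 28.5 days.
After the second batch: Gamma(345 + 102, 46 + 28.5) = Gamma(447, 149/2).
Posterior mean = α'/β' = 447/(149/2) = 6.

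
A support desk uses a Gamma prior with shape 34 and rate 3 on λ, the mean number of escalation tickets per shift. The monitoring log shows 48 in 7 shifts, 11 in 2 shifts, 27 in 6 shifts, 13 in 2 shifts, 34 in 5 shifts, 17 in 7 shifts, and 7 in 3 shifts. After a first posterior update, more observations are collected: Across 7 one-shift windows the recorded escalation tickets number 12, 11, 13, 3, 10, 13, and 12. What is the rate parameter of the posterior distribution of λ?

Total count: 48 + 11 + 27 + 13 + 34 + 17 + 7 = 157.
Total exposure: 7 + 2 + 6 + 2 + 5 + 7 + 3 = 32 shifts.
After the first batch: Gamma(34 + 157, 3 + 32) = Gamma(191, 35).
Total count: 12 + 11 + 13 + 3 + 10 + 13 + 12 = 74.
Total exposure: 7 shifts.
After the second batch: Gamma(191 + 74, 35 + 7) = Gamma(265, 42).

42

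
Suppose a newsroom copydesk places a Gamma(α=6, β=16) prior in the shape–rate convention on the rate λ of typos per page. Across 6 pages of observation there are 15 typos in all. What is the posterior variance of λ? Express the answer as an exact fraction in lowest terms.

Total count 15 over total exposure 6 pages.
Posterior: α' = 6 + 15 = 21, β' = 16 + 6 = 22.
Posterior variance = α'/β'² = 21/484.

21/484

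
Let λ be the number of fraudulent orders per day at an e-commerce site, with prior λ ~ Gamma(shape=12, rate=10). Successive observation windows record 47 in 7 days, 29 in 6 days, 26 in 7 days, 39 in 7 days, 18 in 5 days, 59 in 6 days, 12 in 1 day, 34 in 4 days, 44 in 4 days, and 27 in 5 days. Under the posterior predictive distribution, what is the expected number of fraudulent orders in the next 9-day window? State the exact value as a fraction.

Total count: 47 + 29 + 26 + 39 + 18 + 59 + 12 + 34 + 44 + 27 = 335.
Total exposure: 7 + 6 + 7 + 7 + 5 + 6 + 1 + 4 + 4 + 5 = 52 days.
The Gamma prior is conjugate for the Poisson rate, so λ | data ~ Gamma(12+335, 10+52) = Gamma(347, 62).
Predictive mean over a 9-day window = T·E[λ|data] = 9·347/62 = 3123/62.

3123/62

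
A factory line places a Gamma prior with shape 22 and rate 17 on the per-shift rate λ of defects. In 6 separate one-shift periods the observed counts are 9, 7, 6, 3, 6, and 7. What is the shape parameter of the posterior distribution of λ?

Total count: 9 + 7 + 6 + 3 + 6 + 7 = 38.
Total exposure: 6 shifts.
Conjugate update: add total count to the shape and total exposure to the rate, giving Gamma(60, 23).

60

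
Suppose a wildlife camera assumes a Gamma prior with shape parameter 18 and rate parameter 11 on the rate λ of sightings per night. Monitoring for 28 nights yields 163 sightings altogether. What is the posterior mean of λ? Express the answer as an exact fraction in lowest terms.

Total count 163 over total exposure 28 nights.
Posterior: α' = 18 + 163 = 181, β' = 11 + 28 = 39.
Posterior mean = α'/β' = 181/39.

181/39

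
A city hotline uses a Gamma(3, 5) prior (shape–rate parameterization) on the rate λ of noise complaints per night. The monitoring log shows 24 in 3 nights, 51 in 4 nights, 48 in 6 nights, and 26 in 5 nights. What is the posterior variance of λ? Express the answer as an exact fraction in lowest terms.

Total count: 24 + 51 + 48 + 26 = 149.
Total exposure: 3 + 4 + 6 + 5 = 18 nights.
Conjugate update: add total count to the shape and total exposure to the rate, giving Gamma(152, 23).
Posterior variance = α'/β'² = 152/529.

152/529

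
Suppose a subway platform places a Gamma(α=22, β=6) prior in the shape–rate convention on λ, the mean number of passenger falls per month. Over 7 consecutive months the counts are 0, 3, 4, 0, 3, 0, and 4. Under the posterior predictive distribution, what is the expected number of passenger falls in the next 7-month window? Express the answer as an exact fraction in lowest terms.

Total count: 0 + 3 + 4 + 0 + 3 + 0 + 4 = 14.
Total exposure: 7 months.
By Gamma–Poisson conjugacy, the posterior is Gamma(α + Σx, β + Σt) = Gamma(22 + 14, 6 + 7) = Gamma(36, 13).
Predictive mean over a 7-month window = T·E[λ|data] = 7·36/13 = 252/13.

252/13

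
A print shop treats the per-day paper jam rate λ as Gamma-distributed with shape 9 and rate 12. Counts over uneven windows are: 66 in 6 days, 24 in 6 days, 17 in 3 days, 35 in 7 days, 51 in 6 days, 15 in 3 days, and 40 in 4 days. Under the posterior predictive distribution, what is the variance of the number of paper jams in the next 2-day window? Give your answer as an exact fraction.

Total count: 66 + 24 + 17 + 35 + 51 + 15 + 40 = 248.
Total exposure: 6 + 6 + 3 + 7 + 6 + 3 + 4 = 35 days.
Conjugate update: add total count to the shape and total exposure to the rate, giving Gamma(257, 47).
The posterior predictive for a window of length T is Negative Binomial with variance T·α'·(β'+T)/β'² = 2·257·49/2209 = 25186/2209.

25186/2209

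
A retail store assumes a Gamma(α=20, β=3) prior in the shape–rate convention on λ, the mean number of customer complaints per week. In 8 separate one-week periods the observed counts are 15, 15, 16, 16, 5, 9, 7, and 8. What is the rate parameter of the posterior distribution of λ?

11

Total count: 15 + 15 + 16 + 16 + 5 + 9 + 7 + 8 = 91.
Total exposure: 8 weeks.
Gamma(α, β) with Poisson data over total exposure Σt gives posterior Gamma(α+Σx, β+Σt) = Gamma(111, 11).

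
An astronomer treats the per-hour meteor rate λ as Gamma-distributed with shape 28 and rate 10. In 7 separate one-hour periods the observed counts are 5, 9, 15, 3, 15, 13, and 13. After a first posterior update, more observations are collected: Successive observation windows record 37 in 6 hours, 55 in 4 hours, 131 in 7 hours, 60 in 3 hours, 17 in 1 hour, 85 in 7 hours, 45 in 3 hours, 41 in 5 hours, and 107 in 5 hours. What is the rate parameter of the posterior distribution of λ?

Total count: 5 + 9 + 15 + 3 + 15 + 13 + 13 = 73.
Total exposure: 7 hours.
After the first batch: Gamma(28 + 73, 10 + 7) = Gamma(101, 17).
Total count: 37 + 55 + 131 + 60 + 17 + 85 + 45 + 41 + 107 = 578.
Total exposure: 6 + 4 + 7 + 3 + 1 + 7 + 3 + 5 + 5 = 41 hours.
After the second batch: Gamma(101 + 578, 17 + 41) = Gamma(679, 58).

58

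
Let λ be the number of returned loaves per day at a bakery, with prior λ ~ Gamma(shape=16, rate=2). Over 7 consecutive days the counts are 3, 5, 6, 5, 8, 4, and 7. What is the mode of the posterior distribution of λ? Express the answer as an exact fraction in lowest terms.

Total count: 3 + 5 + 6 + 5 + 8 + 4 + 7 = 38.
Total exposure: 7 days.
Gamma(α, β) with Poisson data over total exposure Σt gives posterior Gamma(α+Σx, β+Σt) = Gamma(54, 9).
Posterior mode = (α'−1)/β' = 53/9.

53/9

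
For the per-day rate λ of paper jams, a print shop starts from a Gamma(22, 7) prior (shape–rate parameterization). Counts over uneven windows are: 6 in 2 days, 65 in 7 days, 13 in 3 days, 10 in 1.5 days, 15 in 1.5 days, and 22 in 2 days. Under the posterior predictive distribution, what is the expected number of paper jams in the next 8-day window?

51

Total count: 6 + 65 + 13 + 10 + 15 + 22 = 131.
Total exposure: 2 + 7 + 3 + 1.5 + 1.5 + 2 = 17 days.
The Gamma prior is conjugate for the Poisson rate, so λ | data ~ Gamma(22+131, 7+17) = Gamma(153, 24).
Predictive mean over an 8-day window = T·E[λ|data] = 8·153/24 = 51.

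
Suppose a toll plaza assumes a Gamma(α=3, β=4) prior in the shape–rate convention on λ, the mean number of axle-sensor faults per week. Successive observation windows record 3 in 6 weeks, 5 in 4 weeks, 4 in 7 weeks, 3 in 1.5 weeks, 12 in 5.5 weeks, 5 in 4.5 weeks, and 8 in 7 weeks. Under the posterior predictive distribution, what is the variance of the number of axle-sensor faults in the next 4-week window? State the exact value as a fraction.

Total count: 3 + 5 + 4 + 3 + 12 + 5 + 8 = 40.
Total exposure: 6 + 4 + 7 + 1.5 + 5.5 + 4.5 + 7 = 35.5 weeks.
Posterior: α' = 3 + 40 = 43, β' = 4 + 35.5 = 79/2.
The posterior predictive for a window of length T is Negative Binomial with variance T·α'·(β'+T)/β'² = 4·43·(87/2)/(6241/4) = 29928/6241.

29928/6241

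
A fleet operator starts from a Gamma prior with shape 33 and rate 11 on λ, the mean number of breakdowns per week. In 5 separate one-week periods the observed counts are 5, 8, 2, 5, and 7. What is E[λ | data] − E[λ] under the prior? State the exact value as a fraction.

Total count: 5 + 8 + 2 + 5 + 7 = 27.
Total exposure: 5 weeks.
The Gamma prior is conjugate for the Poisson rate, so λ | data ~ Gamma(33+27, 11+5) = Gamma(60, 16).
Posterior mean = 60/16 = 15/4; prior mean = 33/11 = 3. Difference = 15/4 − 3 = 3/4.

3/4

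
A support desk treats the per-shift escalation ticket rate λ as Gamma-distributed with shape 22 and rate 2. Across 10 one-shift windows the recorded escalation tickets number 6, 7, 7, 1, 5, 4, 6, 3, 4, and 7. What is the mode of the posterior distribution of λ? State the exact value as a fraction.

Total count: 6 + 7 + 7 + 1 + 5 + 4 + 6 + 3 + 4 + 7 = 50.
Total exposure: 10 shifts.
Gamma(α, β) with Poisson data over total exposure Σt gives posterior Gamma(α+Σx, β+Σt) = Gamma(72, 12).
Posterior mode = (α'−1)/β' = 71/12.

71/12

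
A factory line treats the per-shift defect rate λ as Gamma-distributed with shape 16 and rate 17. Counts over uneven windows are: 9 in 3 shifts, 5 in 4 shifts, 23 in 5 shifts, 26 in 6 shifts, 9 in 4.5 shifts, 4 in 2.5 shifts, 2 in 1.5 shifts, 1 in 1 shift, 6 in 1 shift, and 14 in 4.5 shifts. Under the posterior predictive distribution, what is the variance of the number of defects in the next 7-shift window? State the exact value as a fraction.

Total count: 9 + 5 + 23 + 26 + 9 + 4 + 2 + 1 + 6 + 14 = 99.
Total exposure: 3 + 4 + 5 + 6 + 4.5 + 2.5 + 1.5 + 1 + 1 + 4.5 = 33 shifts.
Gamma(α, β) with Poisson data over total exposure Σt gives posterior Gamma(α+Σx, β+Σt) = Gamma(115, 50).
The posterior predictive for a window of length T is Negative Binomial with variance T·α'·(β'+T)/β'² = 7·115·57/2500 = 9177/500.

9177/500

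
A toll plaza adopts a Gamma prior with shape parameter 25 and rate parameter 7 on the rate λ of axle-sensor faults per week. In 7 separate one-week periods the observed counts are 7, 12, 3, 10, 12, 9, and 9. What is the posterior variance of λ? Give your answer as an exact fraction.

87/196

Total count: 7 + 12 + 3 + 10 + 12 + 9 + 9 = 62.
Total exposure: 7 weeks.
Conjugate update: add total count to the shape and total exposure to the rate, giving Gamma(87, 14).
Posterior variance = α'/β'² = 87/196.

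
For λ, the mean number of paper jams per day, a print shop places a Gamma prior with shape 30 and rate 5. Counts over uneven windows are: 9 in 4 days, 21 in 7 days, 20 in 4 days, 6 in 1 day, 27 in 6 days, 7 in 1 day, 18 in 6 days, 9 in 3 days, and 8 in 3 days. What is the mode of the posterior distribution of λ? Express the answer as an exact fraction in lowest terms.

Total count: 9 + 21 + 20 + 6 + 27 + 7 + 18 + 9 + 8 = 125.
Total exposure: 4 + 7 + 4 + 1 + 6 + 1 + 6 + 3 + 3 = 35 days.
Gamma(α, β) with Poisson data over total exposure Σt gives posterior Gamma(α+Σx, β+Σt) = Gamma(155, 40).
Posterior mode = (α'−1)/β' = 154/40 = 77/20.

77/20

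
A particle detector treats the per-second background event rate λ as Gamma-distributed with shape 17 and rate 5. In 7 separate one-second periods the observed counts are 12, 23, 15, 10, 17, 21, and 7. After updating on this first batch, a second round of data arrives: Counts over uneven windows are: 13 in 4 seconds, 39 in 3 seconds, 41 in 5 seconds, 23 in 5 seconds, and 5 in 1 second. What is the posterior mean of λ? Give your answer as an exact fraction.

Total count: 12 + 23 + 15 + 10 + 17 + 21 + 7 = 105.
Total exposure: 7 seconds.
After the first batch: Gamma(17 + 105, 5 + 7) = Gamma(122, 12).
Total count: 13 + 39 + 41 + 23 + 5 = 121.
Total exposure: 4 + 3 + 5 + 5 + 1 = 18 seconds.
After the second batch: Gamma(122 + 121, 12 + 18) = Gamma(243, 30).
Posterior mean = α'/β' = 243/30 = 81/10.

81/10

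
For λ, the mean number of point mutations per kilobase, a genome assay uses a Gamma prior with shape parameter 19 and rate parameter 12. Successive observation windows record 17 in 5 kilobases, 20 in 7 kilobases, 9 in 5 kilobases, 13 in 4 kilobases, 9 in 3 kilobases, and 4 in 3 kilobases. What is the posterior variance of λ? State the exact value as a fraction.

Total count: 17 + 20 + 9 + 13 + 9 + 4 = 72.
Total exposure: 5 + 7 + 5 + 4 + 3 + 3 = 27 kilobases.
Conjugate update: add total count to the shape and total exposure to the rate, giving Gamma(91, 39).
Posterior variance = α'/β'² = 91/1521 = 7/117.

7/117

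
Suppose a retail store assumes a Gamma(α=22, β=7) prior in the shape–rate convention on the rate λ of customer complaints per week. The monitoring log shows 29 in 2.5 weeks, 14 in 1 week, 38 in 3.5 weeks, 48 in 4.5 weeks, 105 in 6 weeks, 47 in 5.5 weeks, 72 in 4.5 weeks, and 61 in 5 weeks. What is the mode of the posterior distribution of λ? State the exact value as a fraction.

870/79

Total count: 29 + 14 + 38 + 48 + 105 + 47 + 72 + 61 = 414.
Total exposure: 2.5 + 1 + 3.5 + 4.5 + 6 + 5.5 + 4.5 + 5 = 32.5 weeks.
By Gamma–Poisson conjugacy, the posterior is Gamma(α + Σx, β + Σt) = Gamma(22 + 414, 7 + 32.5) = Gamma(436, 79/2).
Posterior mode = (α'−1)/β' = 435/(79/2) = 870/79.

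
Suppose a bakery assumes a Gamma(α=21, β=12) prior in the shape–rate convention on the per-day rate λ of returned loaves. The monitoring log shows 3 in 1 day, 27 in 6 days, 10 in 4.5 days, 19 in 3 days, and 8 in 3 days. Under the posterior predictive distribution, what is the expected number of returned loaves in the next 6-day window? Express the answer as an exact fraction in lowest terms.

1056/59

Total count: 3 + 27 + 10 + 19 + 8 = 67.
Total exposure: 1 + 6 + 4.5 + 3 + 3 = 17.5 days.
By Gamma–Poisson conjugacy, the posterior is Gamma(α + Σx, β + Σt) = Gamma(21 + 67, 12 + 17.5) = Gamma(88, 59/2).
Predictive mean over a 6-day window = T·E[λ|data] = 6·88/(59/2) = 1056/59.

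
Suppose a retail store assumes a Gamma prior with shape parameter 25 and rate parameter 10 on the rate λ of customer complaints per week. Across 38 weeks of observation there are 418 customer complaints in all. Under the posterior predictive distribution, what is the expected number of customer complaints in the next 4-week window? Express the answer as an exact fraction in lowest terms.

Total count 418 over total exposure 38 weeks.
The Gamma prior is conjugate for the Poisson rate, so λ | data ~ Gamma(25+418, 10+38) = Gamma(443, 48).
Predictive mean over a 4-week window = T·E[λ|data] = 4·443/48 = 443/12.

443/12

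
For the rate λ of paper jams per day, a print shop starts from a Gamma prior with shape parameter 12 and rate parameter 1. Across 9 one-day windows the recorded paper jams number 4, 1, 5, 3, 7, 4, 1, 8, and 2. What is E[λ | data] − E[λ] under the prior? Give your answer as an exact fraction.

-73/10

Total count: 4 + 1 + 5 + 3 + 7 + 4 + 1 + 8 + 2 = 35.
Total exposure: 9 days.
By Gamma–Poisson conjugacy, the posterior is Gamma(α + Σx, β + Σt) = Gamma(12 + 35, 1 + 9) = Gamma(47, 10).
Posterior mean = 47/10 = 47/10; prior mean = 12/1 = 12. Difference = 47/10 − 12 = -73/10.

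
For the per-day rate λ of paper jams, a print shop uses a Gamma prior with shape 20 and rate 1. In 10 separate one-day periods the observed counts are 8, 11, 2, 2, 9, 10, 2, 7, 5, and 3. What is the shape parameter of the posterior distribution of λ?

79

Total count: 8 + 11 + 2 + 2 + 9 + 10 + 2 + 7 + 5 + 3 = 59.
Total exposure: 10 days.
Conjugate update: add total count to the shape and total exposure to the rate, giving Gamma(79, 11).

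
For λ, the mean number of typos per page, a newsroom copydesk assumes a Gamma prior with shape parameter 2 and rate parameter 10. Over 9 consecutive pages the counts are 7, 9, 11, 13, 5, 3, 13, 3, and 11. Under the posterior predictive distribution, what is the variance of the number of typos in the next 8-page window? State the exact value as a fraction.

16632/361

Total count: 7 + 9 + 11 + 13 + 5 + 3 + 13 + 3 + 11 = 75.
Total exposure: 9 pages.
Gamma(α, β) with Poisson data over total exposure Σt gives posterior Gamma(α+Σx, β+Σt) = Gamma(77, 19).
The posterior predictive for a window of length T is Negative Binomial with variance T·α'·(β'+T)/β'² = 8·77·27/361 = 16632/361.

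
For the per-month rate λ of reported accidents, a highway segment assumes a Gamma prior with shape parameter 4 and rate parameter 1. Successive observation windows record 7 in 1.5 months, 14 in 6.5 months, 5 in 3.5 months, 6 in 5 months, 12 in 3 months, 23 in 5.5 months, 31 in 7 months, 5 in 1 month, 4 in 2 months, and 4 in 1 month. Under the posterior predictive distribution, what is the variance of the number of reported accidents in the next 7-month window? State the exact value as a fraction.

35420/1369

Total count: 7 + 14 + 5 + 6 + 12 + 23 + 31 + 5 + 4 + 4 = 111.
Total exposure: 1.5 + 6.5 + 3.5 + 5 + 3 + 5.5 + 7 + 1 + 2 + 1 = 36 months.
Gamma(α, β) with Poisson data over total exposure Σt gives posterior Gamma(α+Σx, β+Σt) = Gamma(115, 37).
The posterior predictive for a window of length T is Negative Binomial with variance T·α'·(β'+T)/β'² = 7·115·44/1369 = 35420/1369.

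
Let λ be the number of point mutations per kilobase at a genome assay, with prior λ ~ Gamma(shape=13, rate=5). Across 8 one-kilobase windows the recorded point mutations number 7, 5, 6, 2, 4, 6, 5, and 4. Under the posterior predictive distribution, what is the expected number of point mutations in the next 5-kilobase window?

20

Total count: 7 + 5 + 6 + 2 + 4 + 6 + 5 + 4 = 39.
Total exposure: 8 kilobases.
Gamma(α, β) with Poisson data over total exposure Σt gives posterior Gamma(α+Σx, β+Σt) = Gamma(52, 13).
Predictive mean over a 5-kilobase window = T·E[λ|data] = 5·52/13 = 20.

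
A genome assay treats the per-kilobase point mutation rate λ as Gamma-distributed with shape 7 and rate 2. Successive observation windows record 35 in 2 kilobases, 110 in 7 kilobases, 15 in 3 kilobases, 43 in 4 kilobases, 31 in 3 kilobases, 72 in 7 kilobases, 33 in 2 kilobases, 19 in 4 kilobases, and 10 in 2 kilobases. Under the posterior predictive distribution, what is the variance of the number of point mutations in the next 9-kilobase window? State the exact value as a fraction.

1875/16

Total count: 35 + 110 + 15 + 43 + 31 + 72 + 33 + 19 + 10 = 368.
Total exposure: 2 + 7 + 3 + 4 + 3 + 7 + 2 + 4 + 2 = 34 kilobases.
Conjugate update: add total count to the shape and total exposure to the rate, giving Gamma(375, 36).
The posterior predictive for a window of length T is Negative Binomial with variance T·α'·(β'+T)/β'² = 9·375·45/1296 = 1875/16.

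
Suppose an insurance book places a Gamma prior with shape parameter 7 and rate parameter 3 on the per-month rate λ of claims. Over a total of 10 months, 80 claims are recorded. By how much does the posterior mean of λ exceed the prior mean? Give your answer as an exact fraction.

170/39

Total count 80 over total exposure 10 months.
Conjugate update: add total count to the shape and total exposure to the rate, giving Gamma(87, 13).
Posterior mean = 87/13 = 87/13; prior mean = 7/3 = 7/3. Difference = 87/13 − 7/3 = 170/39.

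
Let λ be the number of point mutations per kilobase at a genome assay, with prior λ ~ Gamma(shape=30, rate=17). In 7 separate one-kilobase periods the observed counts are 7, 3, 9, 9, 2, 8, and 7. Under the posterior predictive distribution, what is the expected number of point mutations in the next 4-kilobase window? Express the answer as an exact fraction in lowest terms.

Total count: 7 + 3 + 9 + 9 + 2 + 8 + 7 = 45.
Total exposure: 7 kilobases.
Posterior: α' = 30 + 45 = 75, β' = 17 + 7 = 24.
Predictive mean over a 4-kilobase window = T·E[λ|data] = 4·75/24 = 25/2.

25/2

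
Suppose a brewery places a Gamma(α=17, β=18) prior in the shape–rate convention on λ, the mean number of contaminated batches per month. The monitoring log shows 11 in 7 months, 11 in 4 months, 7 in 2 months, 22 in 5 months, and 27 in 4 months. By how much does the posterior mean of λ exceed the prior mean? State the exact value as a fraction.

Total count: 11 + 11 + 7 + 22 + 27 = 78.
Total exposure: 7 + 4 + 2 + 5 + 4 = 22 months.
Posterior: α' = 17 + 78 = 95, β' = 18 + 22 = 40.
Posterior mean = 95/40 = 19/8; prior mean = 17/18 = 17/18. Difference = 19/8 − 17/18 = 103/72.

103/72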